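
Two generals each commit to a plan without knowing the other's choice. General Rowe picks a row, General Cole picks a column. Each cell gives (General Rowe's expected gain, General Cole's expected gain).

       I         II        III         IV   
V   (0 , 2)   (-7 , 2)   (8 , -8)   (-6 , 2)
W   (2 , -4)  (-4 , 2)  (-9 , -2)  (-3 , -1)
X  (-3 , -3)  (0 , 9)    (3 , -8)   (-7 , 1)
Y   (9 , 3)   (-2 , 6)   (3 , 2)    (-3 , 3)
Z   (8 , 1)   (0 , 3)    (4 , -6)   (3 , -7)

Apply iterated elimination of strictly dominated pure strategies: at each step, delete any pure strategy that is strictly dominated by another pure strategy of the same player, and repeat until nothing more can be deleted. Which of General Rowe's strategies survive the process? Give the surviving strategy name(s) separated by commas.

Row W is eliminated: Z beats it against every remaining column (I: 8>2, II: 0>-4, III: 4>-9, IV: 3>-3).
Column III is eliminated: I beats it against every remaining row (V: 2>-8, X: -3>-8, Y: 3>2, Z: 1>-6).
For General Rowe, Y strictly dominates V on the remaining columns (I: 9>0, II: -2>-7, IV: -3>-6); eliminate V.
For General Cole, II strictly dominates I on the remaining rows (X: 9>-3, Y: 6>3, Z: 3>1); eliminate I.
Row Y is eliminated: Z beats it against every remaining column (II: 0>-2, IV: 3>-3).
General Cole's strategy IV is strictly dominated by II (X: 9>1, Z: 3>-7) and is removed.
Among the remaining strategies, none is strictly dominated by another pure strategy of the same player, so the elimination stops.
Surviving strategies — General Rowe: {X, Z}; General Cole: {II}.

X, Z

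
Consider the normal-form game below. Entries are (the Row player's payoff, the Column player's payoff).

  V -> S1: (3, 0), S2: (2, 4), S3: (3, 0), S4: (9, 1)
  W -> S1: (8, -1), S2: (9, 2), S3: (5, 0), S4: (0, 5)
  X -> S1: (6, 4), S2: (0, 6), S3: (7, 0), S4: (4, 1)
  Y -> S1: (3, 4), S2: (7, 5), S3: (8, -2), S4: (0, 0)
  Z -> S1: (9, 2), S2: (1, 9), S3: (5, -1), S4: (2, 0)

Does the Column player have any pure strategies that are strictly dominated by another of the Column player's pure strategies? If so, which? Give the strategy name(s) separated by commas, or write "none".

S1, S3

S1 is strictly dominated by S2 (V: 4>0, W: 2>-1, X: 6>4, Y: 5>4, Z: 9>2).
S2: no other strategy beats it everywhere (S1 at V (4>0); S3 at V (4>0); S4 at V (4>1)).
S3 is strictly dominated by S2 (V: 4>0, W: 2>0, X: 6>0, Y: 5>-2, Z: 9>-1).
Nothing dominates S4: S1 at V (1>0); S2 at W (5>2); S3 at V (1>0).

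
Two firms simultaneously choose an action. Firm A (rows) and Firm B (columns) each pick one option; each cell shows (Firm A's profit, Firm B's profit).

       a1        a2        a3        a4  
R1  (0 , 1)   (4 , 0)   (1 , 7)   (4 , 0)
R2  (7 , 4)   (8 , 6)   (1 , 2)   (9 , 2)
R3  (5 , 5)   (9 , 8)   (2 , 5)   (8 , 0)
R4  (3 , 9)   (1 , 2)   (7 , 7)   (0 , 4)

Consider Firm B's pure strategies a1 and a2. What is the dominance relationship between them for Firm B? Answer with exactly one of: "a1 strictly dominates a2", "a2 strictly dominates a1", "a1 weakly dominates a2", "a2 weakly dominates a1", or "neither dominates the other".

Compare a1 to a2 across each opponent action: R1: 1>0, R2: 4<6, R3: 5<8, R4: 9>2.
a1 does better at R1, R4 but worse at R2, R3; neither strategy dominates the other.

neither dominates the other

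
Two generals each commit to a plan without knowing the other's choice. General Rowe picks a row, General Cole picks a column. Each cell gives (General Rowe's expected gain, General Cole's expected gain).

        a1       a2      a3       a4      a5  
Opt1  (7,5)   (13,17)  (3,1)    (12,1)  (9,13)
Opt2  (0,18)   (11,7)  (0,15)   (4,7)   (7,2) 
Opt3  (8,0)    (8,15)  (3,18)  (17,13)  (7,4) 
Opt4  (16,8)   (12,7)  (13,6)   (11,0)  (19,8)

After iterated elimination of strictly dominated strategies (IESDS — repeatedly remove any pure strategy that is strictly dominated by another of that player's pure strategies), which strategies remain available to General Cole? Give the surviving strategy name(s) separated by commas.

Row Opt2 is eliminated: Opt1 beats it against every remaining column (a1: 7>0, a2: 13>11, a3: 3>0, a4: 12>4, a5: 9>7).
For General Cole, a2 strictly dominates a4 on the remaining rows (Opt1: 17>1, Opt3: 15>13, Opt4: 7>0); eliminate a4.
For General Rowe, Opt4 strictly dominates Opt3 on the remaining columns (a1: 16>8, a2: 12>8, a3: 13>3, a5: 19>7); eliminate Opt3.
For General Cole, a1 strictly dominates a3 on the remaining rows (Opt1: 5>1, Opt4: 8>6); eliminate a3.
Among the remaining strategies, none is strictly dominated by another pure strategy of the same player, so the elimination stops.
Surviving strategies — General Rowe: {Opt1, Opt4}; General Cole: {a1, a2, a5}.

a1, a2, a5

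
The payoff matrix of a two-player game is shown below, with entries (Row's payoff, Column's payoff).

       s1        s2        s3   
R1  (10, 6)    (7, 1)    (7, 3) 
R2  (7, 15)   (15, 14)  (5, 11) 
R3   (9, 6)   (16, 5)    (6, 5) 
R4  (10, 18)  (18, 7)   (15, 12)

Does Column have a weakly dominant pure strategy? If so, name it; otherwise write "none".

s1 vs s2: R1: 6>1, R2: 15>14, R3: 6>5, R4: 18>7.
s1 vs s3: R1: 6>3, R2: 15>11, R3: 6>5, R4: 18>12.
s1 is at least as good as every other strategy against every opponent action, so it is weakly dominant.

s1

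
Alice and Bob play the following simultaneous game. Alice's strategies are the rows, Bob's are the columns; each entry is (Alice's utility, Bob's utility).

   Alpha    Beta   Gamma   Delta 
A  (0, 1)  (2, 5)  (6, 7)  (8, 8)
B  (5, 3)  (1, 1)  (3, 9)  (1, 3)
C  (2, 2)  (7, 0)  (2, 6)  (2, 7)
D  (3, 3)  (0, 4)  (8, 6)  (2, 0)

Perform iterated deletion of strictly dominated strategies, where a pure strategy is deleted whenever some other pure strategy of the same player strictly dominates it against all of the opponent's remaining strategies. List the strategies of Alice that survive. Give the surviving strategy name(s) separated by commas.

For Bob, Gamma strictly dominates Alpha on the remaining rows (A: 7>1, B: 9>3, C: 6>2, D: 6>3); eliminate Alpha.
For Alice, A strictly dominates B on the remaining columns (Beta: 2>1, Gamma: 6>3, Delta: 8>1); eliminate B.
Column Beta is eliminated: Gamma beats it against every remaining row (A: 7>5, C: 6>0, D: 6>4).
Alice's strategy C is strictly dominated by A (Gamma: 6>2, Delta: 8>2) and is removed.
Among the remaining strategies, none is strictly dominated by another pure strategy of the same player, so the elimination stops.
Surviving strategies — Alice: {A, D}; Bob: {Gamma, Delta}.

A, D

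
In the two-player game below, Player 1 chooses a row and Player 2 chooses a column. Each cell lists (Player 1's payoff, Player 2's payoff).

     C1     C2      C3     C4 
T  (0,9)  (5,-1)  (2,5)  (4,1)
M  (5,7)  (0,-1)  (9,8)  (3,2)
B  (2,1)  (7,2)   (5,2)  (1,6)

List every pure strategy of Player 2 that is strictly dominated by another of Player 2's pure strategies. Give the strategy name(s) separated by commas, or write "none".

Nothing dominates C1: C2 at T (9>-1); C3 at T (9>5); C4 at T (9>1).
C2 is strictly dominated by C4 (T: 1>-1, M: 2>-1, B: 6>2).
C3: no other strategy beats it everywhere (C1 at M (8>7); C2 at T (5>-1); C4 at T (5>1)).
C4 is not dominated — it holds its own against C1 at B (6>1); C2 at T (1>-1); C3 at B (6>2).

C2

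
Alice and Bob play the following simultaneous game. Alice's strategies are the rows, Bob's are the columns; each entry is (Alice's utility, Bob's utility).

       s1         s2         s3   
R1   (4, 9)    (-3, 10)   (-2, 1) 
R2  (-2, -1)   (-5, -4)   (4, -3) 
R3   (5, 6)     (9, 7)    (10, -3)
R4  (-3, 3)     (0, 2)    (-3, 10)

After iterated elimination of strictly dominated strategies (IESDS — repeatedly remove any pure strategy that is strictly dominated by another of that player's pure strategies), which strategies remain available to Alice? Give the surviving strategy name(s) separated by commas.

Alice's strategy R1 is strictly dominated by R3 (s1: 5>4, s2: 9>-3, s3: 10>-2) and is removed.
Alice's strategy R2 is strictly dominated by R3 (s1: 5>-2, s2: 9>-5, s3: 10>4) and is removed.
For Alice, R3 strictly dominates R4 on the remaining columns (s1: 5>-3, s2: 9>0, s3: 10>-3); eliminate R4.
Column s1 is eliminated: s2 beats it against every remaining row (R3: 7>6).
Column s3 is eliminated: s2 beats it against every remaining row (R3: 7>-3).
Among the remaining strategies, none is strictly dominated by another pure strategy of the same player, so the elimination stops.
Surviving strategies — Alice: {R3}; Bob: {s2}.

R3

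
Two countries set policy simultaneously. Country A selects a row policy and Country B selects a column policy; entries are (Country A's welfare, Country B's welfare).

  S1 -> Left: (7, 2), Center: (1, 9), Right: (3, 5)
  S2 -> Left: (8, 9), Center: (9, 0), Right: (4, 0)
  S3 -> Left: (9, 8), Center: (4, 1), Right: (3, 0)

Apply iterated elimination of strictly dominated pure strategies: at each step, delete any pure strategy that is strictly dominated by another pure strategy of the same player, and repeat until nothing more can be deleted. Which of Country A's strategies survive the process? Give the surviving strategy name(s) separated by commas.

Country A's strategy S1 is strictly dominated by S2 (Left: 8>7, Center: 9>1, Right: 4>3) and is removed.
Column Center is eliminated: Left beats it against every remaining row (S2: 9>0, S3: 8>1).
Column Right is eliminated: Left beats it against every remaining row (S2: 9>0, S3: 8>0).
Country A's strategy S2 is strictly dominated by S3 (Left: 9>8) and is removed.
Among the remaining strategies, none is strictly dominated by another pure strategy of the same player, so the elimination stops.
Surviving strategies — Country A: {S3}; Country B: {Left}.

S3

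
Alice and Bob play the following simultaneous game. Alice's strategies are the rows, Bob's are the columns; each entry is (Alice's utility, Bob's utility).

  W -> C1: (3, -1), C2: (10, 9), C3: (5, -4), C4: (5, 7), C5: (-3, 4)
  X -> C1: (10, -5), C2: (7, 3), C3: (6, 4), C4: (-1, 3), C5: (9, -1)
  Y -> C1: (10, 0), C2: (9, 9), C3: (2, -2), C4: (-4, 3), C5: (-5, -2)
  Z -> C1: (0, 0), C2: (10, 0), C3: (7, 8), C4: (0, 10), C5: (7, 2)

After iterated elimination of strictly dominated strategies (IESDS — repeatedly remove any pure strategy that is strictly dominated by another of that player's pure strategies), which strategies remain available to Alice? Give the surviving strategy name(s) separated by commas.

For Bob, C4 strictly dominates C1 on the remaining rows (W: 7>-1, X: 3>-5, Y: 3>0, Z: 10>0); eliminate C1.
Row Y is eliminated: W beats it against every remaining column (C2: 10>9, C3: 5>2, C4: 5>-4, C5: -3>-5).
For Bob, C4 strictly dominates C5 on the remaining rows (W: 7>4, X: 3>-1, Z: 10>2); eliminate C5.
Alice's strategy X is strictly dominated by Z (C2: 10>7, C3: 7>6, C4: 0>-1) and is removed.
Bob's strategy C3 is strictly dominated by C4 (W: 7>-4, Z: 10>8) and is removed.
Among the remaining strategies, none is strictly dominated by another pure strategy of the same player, so the elimination stops.
Surviving strategies — Alice: {W, Z}; Bob: {C2, C4}.

W, Z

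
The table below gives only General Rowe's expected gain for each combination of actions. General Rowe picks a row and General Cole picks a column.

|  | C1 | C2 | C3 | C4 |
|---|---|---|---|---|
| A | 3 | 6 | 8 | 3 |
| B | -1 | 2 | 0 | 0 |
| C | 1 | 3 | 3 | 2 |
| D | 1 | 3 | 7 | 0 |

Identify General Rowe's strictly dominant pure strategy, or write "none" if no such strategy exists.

A vs B: C1: 3>-1, C2: 6>2, C3: 8>0, C4: 3>0.
A vs C: C1: 3>1, C2: 6>3, C3: 8>3, C4: 3>2.
A vs D: C1: 3>1, C2: 6>3, C3: 8>7, C4: 3>0.
A strictly beats every other strategy against every opponent action, so it is strictly dominant.

A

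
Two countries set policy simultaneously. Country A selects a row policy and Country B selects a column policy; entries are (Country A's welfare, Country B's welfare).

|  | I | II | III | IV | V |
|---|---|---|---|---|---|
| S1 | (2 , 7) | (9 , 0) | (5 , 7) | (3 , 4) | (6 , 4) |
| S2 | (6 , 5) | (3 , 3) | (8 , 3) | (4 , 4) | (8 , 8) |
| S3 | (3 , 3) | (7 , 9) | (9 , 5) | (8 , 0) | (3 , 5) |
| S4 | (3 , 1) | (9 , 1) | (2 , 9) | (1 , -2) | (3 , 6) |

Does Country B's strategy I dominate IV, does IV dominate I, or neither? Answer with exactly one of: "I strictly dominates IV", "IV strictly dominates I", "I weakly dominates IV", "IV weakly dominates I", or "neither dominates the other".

I's payoffs vs IV's, by Country A's action — S1: 7>4, S2: 5>4, S3: 3>0, S4: 1>-2.
Every comparison favours I, so I strictly dominates IV.

I strictly dominates IV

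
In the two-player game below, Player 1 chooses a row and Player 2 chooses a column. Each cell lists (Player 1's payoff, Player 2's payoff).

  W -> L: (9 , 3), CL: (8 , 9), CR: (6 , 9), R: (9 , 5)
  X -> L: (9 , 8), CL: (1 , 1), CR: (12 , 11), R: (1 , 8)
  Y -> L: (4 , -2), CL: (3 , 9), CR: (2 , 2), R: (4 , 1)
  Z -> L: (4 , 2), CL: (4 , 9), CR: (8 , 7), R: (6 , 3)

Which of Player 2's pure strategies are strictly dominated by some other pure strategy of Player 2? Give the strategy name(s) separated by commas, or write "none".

L is strictly dominated by CR (W: 9>3, X: 11>8, Y: 2>-2, Z: 7>2).
CL is not dominated — it holds its own against L at W (9>3); CR at W (9=9); R at W (9>5).
CR is not dominated — it holds its own against L at W (9>3); CL at W (9=9); R at W (9>5).
CR strictly dominates R — W: 9>5, X: 11>8, Y: 2>1, Z: 7>3.

L, R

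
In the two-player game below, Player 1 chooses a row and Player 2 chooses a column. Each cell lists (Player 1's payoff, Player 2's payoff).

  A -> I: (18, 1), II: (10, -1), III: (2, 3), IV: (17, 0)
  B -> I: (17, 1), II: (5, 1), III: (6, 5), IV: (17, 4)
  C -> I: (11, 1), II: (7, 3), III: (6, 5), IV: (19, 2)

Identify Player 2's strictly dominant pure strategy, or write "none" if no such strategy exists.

III vs I: A: 3>1, B: 5>1, C: 5>1.
III vs II: A: 3>-1, B: 5>1, C: 5>3.
III vs IV: A: 3>0, B: 5>4, C: 5>2.
III strictly beats every other strategy against every opponent action, so it is strictly dominant.

III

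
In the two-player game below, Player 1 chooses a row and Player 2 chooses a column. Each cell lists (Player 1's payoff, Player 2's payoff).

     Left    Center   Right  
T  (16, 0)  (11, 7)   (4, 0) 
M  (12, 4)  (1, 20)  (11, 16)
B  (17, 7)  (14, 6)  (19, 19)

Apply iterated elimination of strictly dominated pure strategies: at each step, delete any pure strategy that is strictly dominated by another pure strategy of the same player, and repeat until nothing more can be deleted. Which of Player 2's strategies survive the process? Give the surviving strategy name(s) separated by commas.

Row T is eliminated: B beats it against every remaining column (Left: 17>16, Center: 14>11, Right: 19>4).
Row M is eliminated: B beats it against every remaining column (Left: 17>12, Center: 14>1, Right: 19>11).
Player 2's strategy Left is strictly dominated by Right (B: 19>7) and is removed.
Column Center is eliminated: Right beats it against every remaining row (B: 19>6).
Among the remaining strategies, none is strictly dominated by another pure strategy of the same player, so the elimination stops.
Surviving strategies — Player 1: {B}; Player 2: {Right}.

Right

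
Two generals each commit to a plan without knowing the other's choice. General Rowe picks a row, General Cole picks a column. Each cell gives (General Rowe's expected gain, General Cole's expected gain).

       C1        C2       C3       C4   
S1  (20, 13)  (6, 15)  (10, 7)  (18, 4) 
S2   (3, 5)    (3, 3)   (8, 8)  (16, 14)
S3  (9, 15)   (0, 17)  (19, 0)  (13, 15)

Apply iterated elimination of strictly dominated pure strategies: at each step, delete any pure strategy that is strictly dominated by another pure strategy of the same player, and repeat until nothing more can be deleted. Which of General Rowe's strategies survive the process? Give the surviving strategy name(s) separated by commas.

General Rowe's strategy S2 is strictly dominated by S1 (C1: 20>3, C2: 6>3, C3: 10>8, C4: 18>16) and is removed.
For General Cole, C2 strictly dominates C1 on the remaining rows (S1: 15>13, S3: 17>15); eliminate C1.
General Cole's strategy C3 is strictly dominated by C2 (S1: 15>7, S3: 17>0) and is removed.
For General Rowe, S1 strictly dominates S3 on the remaining columns (C2: 6>0, C4: 18>13); eliminate S3.
For General Cole, C2 strictly dominates C4 on the remaining rows (S1: 15>4); eliminate C4.
Among the remaining strategies, none is strictly dominated by another pure strategy of the same player, so the elimination stops.
Surviving strategies — General Rowe: {S1}; General Cole: {C2}.

S1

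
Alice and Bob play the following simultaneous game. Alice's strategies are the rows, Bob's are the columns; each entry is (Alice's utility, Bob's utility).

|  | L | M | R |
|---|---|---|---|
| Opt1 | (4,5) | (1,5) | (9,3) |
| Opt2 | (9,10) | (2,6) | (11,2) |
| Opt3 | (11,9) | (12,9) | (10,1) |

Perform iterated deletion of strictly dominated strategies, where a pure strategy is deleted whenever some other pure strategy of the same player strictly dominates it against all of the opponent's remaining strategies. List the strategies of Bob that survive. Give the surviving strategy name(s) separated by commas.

Alice's strategy Opt1 is strictly dominated by Opt2 (L: 9>4, M: 2>1, R: 11>9) and is removed.
Column R is eliminated: L beats it against every remaining row (Opt2: 10>2, Opt3: 9>1).
For Alice, Opt3 strictly dominates Opt2 on the remaining columns (L: 11>9, M: 12>2); eliminate Opt2.
Among the remaining strategies, none is strictly dominated by another pure strategy of the same player, so the elimination stops.
Surviving strategies — Alice: {Opt3}; Bob: {L, M}.

L, M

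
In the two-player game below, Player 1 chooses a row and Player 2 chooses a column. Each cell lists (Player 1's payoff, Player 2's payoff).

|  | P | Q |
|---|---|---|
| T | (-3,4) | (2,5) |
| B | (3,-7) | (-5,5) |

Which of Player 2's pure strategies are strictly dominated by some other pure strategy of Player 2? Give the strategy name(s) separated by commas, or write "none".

P: dominated, since Q does at least as well everywhere (T: 5>4, B: 5>-7).
Nothing dominates Q: P at T (5>4).

P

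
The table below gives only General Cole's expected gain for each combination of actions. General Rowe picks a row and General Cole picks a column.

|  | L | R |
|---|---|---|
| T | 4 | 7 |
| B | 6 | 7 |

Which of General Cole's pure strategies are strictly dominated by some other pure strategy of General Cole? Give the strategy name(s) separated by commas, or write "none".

L

L: dominated, since R does at least as well everywhere (T: 7>4, B: 7>6).
Nothing dominates R: L at T (7>4).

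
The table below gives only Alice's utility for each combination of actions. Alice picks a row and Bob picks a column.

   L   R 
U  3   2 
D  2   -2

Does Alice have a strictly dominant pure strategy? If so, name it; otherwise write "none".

U

U vs D: L: 3>2, R: 2>-2.
U strictly beats every other strategy against every opponent action, so it is strictly dominant.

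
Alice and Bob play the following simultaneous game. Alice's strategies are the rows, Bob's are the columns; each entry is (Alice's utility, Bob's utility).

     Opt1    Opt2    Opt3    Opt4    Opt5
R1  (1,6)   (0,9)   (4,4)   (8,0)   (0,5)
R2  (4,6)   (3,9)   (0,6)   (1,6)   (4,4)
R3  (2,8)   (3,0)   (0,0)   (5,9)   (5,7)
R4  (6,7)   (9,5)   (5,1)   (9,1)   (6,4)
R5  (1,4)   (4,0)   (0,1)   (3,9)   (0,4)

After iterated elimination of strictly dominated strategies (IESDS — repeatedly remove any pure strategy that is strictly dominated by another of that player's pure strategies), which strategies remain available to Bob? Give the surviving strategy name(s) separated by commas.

Opt1

For Alice, R4 strictly dominates R1 on the remaining columns (Opt1: 6>1, Opt2: 9>0, Opt3: 5>4, Opt4: 9>8, Opt5: 6>0); eliminate R1.
Alice's strategy R2 is strictly dominated by R4 (Opt1: 6>4, Opt2: 9>3, Opt3: 5>0, Opt4: 9>1, Opt5: 6>4) and is removed.
Row R3 is eliminated: R4 beats it against every remaining column (Opt1: 6>2, Opt2: 9>3, Opt3: 5>0, Opt4: 9>5, Opt5: 6>5).
Row R5 is eliminated: R4 beats it against every remaining column (Opt1: 6>1, Opt2: 9>4, Opt3: 5>0, Opt4: 9>3, Opt5: 6>0).
For Bob, Opt1 strictly dominates Opt2 on the remaining rows (R4: 7>5); eliminate Opt2.
For Bob, Opt1 strictly dominates Opt3 on the remaining rows (R4: 7>1); eliminate Opt3.
Column Opt4 is eliminated: Opt1 beats it against every remaining row (R4: 7>1).
Bob's strategy Opt5 is strictly dominated by Opt1 (R4: 7>4) and is removed.
Among the remaining strategies, none is strictly dominated by another pure strategy of the same player, so the elimination stops.
Surviving strategies — Alice: {R4}; Bob: {Opt1}.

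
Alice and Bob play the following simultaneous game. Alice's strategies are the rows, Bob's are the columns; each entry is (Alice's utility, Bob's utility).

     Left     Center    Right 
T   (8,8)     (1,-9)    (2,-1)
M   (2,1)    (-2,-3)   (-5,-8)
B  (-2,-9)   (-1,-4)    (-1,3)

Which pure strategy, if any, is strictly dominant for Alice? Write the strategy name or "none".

T vs M: Left: 8>2, Center: 1>-2, Right: 2>-5.
T vs B: Left: 8>-2, Center: 1>-1, Right: 2>-1.
T strictly beats every other strategy against every opponent action, so it is strictly dominant.

T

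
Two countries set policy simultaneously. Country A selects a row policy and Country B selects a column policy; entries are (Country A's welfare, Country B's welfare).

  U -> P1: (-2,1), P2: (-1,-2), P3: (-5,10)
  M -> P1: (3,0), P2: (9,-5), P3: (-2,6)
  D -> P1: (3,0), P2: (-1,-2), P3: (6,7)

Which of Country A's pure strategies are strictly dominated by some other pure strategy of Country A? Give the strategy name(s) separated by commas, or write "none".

U

M strictly dominates U — P1: 3>-2, P2: 9>-1, P3: -2>-5.
M is not dominated — it holds its own against U at P1 (3>-2); D at P1 (3=3).
D: no other strategy beats it everywhere (U at P1 (3>-2); M at P1 (3=3)).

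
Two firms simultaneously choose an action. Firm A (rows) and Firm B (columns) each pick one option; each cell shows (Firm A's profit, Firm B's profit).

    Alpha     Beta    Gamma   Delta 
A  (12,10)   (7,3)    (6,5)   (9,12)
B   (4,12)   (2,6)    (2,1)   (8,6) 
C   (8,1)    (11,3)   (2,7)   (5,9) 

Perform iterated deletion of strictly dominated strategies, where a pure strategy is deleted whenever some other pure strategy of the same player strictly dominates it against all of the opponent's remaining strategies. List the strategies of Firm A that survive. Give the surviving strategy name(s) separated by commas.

A

For Firm A, A strictly dominates B on the remaining columns (Alpha: 12>4, Beta: 7>2, Gamma: 6>2, Delta: 9>8); eliminate B.
Firm B's strategy Alpha is strictly dominated by Delta (A: 12>10, C: 9>1) and is removed.
Column Beta is eliminated: Gamma beats it against every remaining row (A: 5>3, C: 7>3).
Firm A's strategy C is strictly dominated by A (Gamma: 6>2, Delta: 9>5) and is removed.
For Firm B, Delta strictly dominates Gamma on the remaining rows (A: 12>5); eliminate Gamma.
Among the remaining strategies, none is strictly dominated by another pure strategy of the same player, so the elimination stops.
Surviving strategies — Firm A: {A}; Firm B: {Delta}.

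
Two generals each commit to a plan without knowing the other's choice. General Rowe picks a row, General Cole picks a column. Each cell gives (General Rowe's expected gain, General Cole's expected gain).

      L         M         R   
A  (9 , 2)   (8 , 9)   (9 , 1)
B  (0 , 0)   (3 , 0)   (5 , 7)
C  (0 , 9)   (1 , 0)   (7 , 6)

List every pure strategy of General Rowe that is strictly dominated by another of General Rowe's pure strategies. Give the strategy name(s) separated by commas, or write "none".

B, C

A is not dominated — it holds its own against B at L (9>0); C at L (9>0).
B: dominated, since A does at least as well everywhere (L: 9>0, M: 8>3, R: 9>5).
C is strictly dominated by A (L: 9>0, M: 8>1, R: 9>7).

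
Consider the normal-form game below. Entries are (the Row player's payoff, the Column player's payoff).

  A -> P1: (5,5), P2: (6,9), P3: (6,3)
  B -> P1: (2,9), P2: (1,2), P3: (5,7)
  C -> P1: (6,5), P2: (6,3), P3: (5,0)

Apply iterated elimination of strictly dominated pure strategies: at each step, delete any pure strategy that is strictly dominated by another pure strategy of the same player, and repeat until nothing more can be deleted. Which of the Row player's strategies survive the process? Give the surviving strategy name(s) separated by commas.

A, C

The Row player's strategy B is strictly dominated by A (P1: 5>2, P2: 6>1, P3: 6>5) and is removed.
Column P3 is eliminated: P1 beats it against every remaining row (A: 5>3, C: 5>0).
Among the remaining strategies, none is strictly dominated by another pure strategy of the same player, so the elimination stops.
Surviving strategies — the Row player: {A, C}; the Column player: {P1, P2}.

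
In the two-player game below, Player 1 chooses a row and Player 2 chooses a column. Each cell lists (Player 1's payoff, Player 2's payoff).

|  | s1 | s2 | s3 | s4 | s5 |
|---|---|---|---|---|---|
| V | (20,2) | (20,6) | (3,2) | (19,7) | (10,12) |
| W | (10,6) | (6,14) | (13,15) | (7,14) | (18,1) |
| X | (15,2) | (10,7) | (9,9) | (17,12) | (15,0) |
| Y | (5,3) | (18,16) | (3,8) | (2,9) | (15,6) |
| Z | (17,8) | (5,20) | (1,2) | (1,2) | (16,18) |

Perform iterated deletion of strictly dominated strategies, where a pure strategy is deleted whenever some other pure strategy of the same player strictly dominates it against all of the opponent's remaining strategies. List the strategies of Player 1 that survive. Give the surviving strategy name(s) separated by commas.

Player 2's strategy s1 is strictly dominated by s2 (V: 6>2, W: 14>6, X: 7>2, Y: 16>3, Z: 20>8) and is removed.
For Player 1, W strictly dominates Z on the remaining columns (s2: 6>5, s3: 13>1, s4: 7>1, s5: 18>16); eliminate Z.
Among the remaining strategies, none is strictly dominated by another pure strategy of the same player, so the elimination stops.
Surviving strategies — Player 1: {V, W, X, Y}; Player 2: {s2, s3, s4, s5}.

V, W, X, Y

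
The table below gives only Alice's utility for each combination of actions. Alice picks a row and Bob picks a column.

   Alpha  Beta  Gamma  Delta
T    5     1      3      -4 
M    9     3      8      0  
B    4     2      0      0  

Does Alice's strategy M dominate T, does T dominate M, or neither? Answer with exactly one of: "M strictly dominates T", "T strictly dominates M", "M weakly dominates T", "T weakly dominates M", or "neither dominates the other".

M strictly dominates T

Compare M to T across every action of Bob: Alpha: 9>5, Beta: 3>1, Gamma: 8>3, Delta: 0>-4.
M gives a strictly higher payoff against every action of Bob, so M strictly dominates T.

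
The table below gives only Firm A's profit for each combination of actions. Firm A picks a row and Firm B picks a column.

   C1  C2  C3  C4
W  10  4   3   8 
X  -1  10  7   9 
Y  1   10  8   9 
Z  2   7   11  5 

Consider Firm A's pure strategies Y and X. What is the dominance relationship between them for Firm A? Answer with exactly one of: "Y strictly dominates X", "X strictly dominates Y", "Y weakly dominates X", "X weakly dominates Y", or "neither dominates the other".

Y weakly dominates X

Y's payoffs vs X's, by Firm B's action — C1: 1>-1, C2: 10=10, C3: 8>7, C4: 9=9.
Y is at least as good everywhere and strictly better somewhere (tied only at C2, C4), so Y weakly but not strictly dominates X.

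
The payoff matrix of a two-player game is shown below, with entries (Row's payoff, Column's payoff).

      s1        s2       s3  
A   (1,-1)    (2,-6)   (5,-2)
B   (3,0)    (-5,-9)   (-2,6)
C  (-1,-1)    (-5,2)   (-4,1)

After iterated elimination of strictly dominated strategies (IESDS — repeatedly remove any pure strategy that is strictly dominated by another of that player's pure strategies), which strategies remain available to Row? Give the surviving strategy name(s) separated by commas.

A, B

Row C is eliminated: A beats it against every remaining column (s1: 1>-1, s2: 2>-5, s3: 5>-4).
Column s2 is eliminated: s1 beats it against every remaining row (A: -1>-6, B: 0>-9).
Among the remaining strategies, none is strictly dominated by another pure strategy of the same player, so the elimination stops.
Surviving strategies — Row: {A, B}; Column: {s1, s3}.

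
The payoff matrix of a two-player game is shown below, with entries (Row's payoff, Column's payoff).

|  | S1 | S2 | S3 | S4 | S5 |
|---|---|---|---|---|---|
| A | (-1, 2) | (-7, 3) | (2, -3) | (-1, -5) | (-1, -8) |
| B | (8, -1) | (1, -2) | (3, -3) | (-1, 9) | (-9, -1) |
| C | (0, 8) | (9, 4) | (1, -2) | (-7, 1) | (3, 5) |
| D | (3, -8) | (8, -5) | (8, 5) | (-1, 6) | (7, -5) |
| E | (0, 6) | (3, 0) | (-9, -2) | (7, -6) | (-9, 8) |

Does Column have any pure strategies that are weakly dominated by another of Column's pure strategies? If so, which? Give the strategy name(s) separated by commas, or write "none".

none

S1 is not dominated — it holds its own against S2 at B (-1>-2); S3 at A (2>-3); S4 at A (2>-5); S5 at A (2>-8).
Nothing dominates S2: S1 at A (3>2); S3 at A (3>-3); S4 at A (3>-5); S5 at A (3>-8).
Nothing dominates S3: S1 at D (5>-8); S2 at D (5>-5); S4 at A (-3>-5); S5 at A (-3>-8).
S4 is not dominated — it holds its own against S1 at B (9>-1); S2 at B (9>-2); S3 at B (9>-3); S5 at A (-5>-8).
S5 is not dominated — it holds its own against S1 at D (-5>-8); S2 at B (-1>-2); S3 at B (-1>-3); S4 at C (5>1).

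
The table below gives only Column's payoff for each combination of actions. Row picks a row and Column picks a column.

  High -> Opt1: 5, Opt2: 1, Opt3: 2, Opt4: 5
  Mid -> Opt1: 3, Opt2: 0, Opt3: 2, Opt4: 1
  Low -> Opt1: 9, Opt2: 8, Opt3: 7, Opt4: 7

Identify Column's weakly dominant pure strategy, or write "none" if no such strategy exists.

Opt1 vs Opt2: High: 5>1, Mid: 3>0, Low: 9>8.
Opt1 vs Opt3: High: 5>2, Mid: 3>2, Low: 9>7.
Opt1 vs Opt4: High: 5=5, Mid: 3>1, Low: 9>7.
Opt1 is at least as good as every other strategy against every opponent action, so it is weakly dominant.

Opt1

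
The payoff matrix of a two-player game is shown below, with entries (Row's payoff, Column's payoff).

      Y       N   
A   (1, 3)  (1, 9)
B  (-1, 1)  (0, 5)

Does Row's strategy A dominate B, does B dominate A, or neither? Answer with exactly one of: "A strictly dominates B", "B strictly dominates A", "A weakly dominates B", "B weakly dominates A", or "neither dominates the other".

A's payoffs vs B's, by Column's action — Y: 1>-1, N: 1>0.
A gives a strictly higher payoff against each choice by Column, so A strictly dominates B.

A strictly dominates B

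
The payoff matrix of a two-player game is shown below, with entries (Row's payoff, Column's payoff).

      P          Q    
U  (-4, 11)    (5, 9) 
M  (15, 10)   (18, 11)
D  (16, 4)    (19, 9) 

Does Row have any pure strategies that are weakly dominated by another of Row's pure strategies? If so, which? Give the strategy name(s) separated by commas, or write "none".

U, M

U: dominated, since M does at least as well everywhere (P: 15>-4, Q: 18>5).
M is weakly dominated by D (P: 16>15, Q: 19>18).
D is not dominated — it holds its own against U at P (16>-4); M at P (16>15).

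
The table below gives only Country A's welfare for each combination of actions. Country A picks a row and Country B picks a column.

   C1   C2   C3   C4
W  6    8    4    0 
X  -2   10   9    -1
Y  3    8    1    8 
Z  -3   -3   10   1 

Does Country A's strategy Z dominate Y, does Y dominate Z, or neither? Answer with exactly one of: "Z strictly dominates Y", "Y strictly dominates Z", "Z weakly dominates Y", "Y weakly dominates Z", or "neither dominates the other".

Compare Z to Y across each choice by Country B: C1: -3<3, C2: -3<8, C3: 10>1, C4: 1<8.
Z does better at C3 but worse at C1, C2, C4; neither strategy dominates the other.

neither dominates the other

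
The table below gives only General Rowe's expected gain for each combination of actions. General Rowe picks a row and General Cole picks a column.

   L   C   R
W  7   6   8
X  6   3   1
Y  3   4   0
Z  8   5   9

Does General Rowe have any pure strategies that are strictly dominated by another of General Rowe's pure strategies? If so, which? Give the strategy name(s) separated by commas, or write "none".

W is not dominated — it holds its own against X at L (7>6); Y at L (7>3); Z at C (6>5).
X is strictly dominated by W (L: 7>6, C: 6>3, R: 8>1).
W strictly dominates Y — L: 7>3, C: 6>4, R: 8>0.
Z: no other strategy beats it everywhere (W at L (8>7); X at L (8>6); Y at L (8>3)).

X, Y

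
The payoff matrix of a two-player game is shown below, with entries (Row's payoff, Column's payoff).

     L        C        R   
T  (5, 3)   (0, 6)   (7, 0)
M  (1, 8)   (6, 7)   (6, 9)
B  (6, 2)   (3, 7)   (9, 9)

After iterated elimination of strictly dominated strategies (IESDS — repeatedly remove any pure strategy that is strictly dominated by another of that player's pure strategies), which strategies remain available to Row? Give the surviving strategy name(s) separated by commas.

B

Row's strategy T is strictly dominated by B (L: 6>5, C: 3>0, R: 9>7) and is removed.
Column L is eliminated: R beats it against every remaining row (M: 9>8, B: 9>2).
For Column, R strictly dominates C on the remaining rows (M: 9>7, B: 9>7); eliminate C.
Row M is eliminated: B beats it against every remaining column (R: 9>6).
Among the remaining strategies, none is strictly dominated by another pure strategy of the same player, so the elimination stops.
Surviving strategies — Row: {B}; Column: {R}.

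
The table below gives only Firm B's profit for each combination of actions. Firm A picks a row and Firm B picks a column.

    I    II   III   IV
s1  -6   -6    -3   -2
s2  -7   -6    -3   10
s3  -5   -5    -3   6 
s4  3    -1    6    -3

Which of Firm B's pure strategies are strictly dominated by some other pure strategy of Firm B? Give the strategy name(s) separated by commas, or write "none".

I, II

I: dominated, since III does at least as well everywhere (s1: -3>-6, s2: -3>-7, s3: -3>-5, s4: 6>3).
III strictly dominates II — s1: -3>-6, s2: -3>-6, s3: -3>-5, s4: 6>-1.
III: no other strategy beats it everywhere (I at s1 (-3>-6); II at s1 (-3>-6); IV at s4 (6>-3)).
IV: no other strategy beats it everywhere (I at s1 (-2>-6); II at s1 (-2>-6); III at s1 (-2>-3)).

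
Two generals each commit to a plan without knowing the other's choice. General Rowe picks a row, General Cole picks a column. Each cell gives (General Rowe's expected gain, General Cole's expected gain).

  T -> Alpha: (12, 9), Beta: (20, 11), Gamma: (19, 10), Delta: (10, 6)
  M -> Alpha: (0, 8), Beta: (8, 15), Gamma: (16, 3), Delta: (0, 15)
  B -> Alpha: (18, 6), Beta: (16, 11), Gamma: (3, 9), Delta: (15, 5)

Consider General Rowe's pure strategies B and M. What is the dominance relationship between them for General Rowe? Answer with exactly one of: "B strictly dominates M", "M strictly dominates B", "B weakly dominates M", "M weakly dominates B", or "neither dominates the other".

neither dominates the other

Compare B to M across each opponent action: Alpha: 18>0, Beta: 16>8, Gamma: 3<16, Delta: 15>0.
B does better at Alpha, Beta, Delta but worse at Gamma; neither strategy dominates the other.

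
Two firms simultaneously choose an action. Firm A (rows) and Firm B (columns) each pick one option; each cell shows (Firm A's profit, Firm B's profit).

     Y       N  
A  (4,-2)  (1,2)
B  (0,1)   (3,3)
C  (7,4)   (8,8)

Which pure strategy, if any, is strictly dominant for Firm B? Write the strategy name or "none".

N

N vs Y: A: 2>-2, B: 3>1, C: 8>4.
N strictly beats every other strategy against every opponent action, so it is strictly dominant.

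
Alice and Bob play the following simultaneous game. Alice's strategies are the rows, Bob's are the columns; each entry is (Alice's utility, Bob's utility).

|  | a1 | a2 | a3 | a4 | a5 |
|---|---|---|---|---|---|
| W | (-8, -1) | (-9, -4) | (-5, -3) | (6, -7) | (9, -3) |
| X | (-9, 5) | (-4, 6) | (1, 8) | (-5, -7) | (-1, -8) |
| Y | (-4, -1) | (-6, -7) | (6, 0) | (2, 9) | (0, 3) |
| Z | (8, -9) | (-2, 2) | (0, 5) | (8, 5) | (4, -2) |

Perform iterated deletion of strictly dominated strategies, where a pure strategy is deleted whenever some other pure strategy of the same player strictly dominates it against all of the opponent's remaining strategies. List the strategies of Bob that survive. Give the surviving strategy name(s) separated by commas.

a1, a3, a4, a5

For Bob, a3 strictly dominates a2 on the remaining rows (W: -3>-4, X: 8>6, Y: 0>-7, Z: 5>2); eliminate a2.
Row X is eliminated: Y beats it against every remaining column (a1: -4>-9, a3: 6>1, a4: 2>-5, a5: 0>-1).
Among the remaining strategies, none is strictly dominated by another pure strategy of the same player, so the elimination stops.
Surviving strategies — Alice: {W, Y, Z}; Bob: {a1, a3, a4, a5}.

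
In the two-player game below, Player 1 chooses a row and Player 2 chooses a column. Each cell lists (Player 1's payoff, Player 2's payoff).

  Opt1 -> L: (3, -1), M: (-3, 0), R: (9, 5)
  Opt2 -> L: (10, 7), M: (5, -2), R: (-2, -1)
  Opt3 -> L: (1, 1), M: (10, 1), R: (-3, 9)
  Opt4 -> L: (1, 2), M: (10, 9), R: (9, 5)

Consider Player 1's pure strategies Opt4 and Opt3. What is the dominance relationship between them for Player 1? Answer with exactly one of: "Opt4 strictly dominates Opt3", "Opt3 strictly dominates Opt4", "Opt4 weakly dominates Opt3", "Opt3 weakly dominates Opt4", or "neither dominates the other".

Opt4's payoffs vs Opt3's, by Player 2's action — L: 1=1, M: 10=10, R: 9>-3.
Opt4 is at least as good everywhere and strictly better somewhere (tied only at L, M), so Opt4 weakly but not strictly dominates Opt3.

Opt4 weakly dominates Opt3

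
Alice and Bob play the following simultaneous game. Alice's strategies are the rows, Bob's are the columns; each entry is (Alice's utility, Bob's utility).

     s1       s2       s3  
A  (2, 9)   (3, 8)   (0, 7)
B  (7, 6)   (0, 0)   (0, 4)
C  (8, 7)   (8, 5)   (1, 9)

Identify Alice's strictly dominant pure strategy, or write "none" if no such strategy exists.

C vs A: s1: 8>2, s2: 8>3, s3: 1>0.
C vs B: s1: 8>7, s2: 8>0, s3: 1>0.
C strictly beats every other strategy against every opponent action, so it is strictly dominant.

C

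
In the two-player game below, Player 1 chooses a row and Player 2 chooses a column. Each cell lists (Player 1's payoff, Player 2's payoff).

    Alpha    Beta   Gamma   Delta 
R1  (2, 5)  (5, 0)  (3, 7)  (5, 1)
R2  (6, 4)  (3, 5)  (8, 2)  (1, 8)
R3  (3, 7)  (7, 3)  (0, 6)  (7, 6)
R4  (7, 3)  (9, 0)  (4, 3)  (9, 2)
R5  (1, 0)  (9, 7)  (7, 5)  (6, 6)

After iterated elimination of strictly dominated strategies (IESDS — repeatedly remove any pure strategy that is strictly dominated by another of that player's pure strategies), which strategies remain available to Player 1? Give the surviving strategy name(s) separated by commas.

Row R1 is eliminated: R4 beats it against every remaining column (Alpha: 7>2, Beta: 9>5, Gamma: 4>3, Delta: 9>5).
Row R3 is eliminated: R4 beats it against every remaining column (Alpha: 7>3, Beta: 9>7, Gamma: 4>0, Delta: 9>7).
Among the remaining strategies, none is strictly dominated by another pure strategy of the same player, so the elimination stops.
Surviving strategies — Player 1: {R2, R4, R5}; Player 2: {Alpha, Beta, Gamma, Delta}.

R2, R4, R5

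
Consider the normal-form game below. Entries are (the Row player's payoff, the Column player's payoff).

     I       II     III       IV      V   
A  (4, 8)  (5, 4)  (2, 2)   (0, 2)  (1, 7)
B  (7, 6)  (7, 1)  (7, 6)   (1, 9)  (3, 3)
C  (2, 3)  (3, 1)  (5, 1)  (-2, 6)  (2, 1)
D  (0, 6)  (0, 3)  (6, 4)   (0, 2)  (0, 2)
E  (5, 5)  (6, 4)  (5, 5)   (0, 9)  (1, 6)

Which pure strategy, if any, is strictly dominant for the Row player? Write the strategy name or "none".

B vs A: I: 7>4, II: 7>5, III: 7>2, IV: 1>0, V: 3>1.
B vs C: I: 7>2, II: 7>3, III: 7>5, IV: 1>-2, V: 3>2.
B vs D: I: 7>0, II: 7>0, III: 7>6, IV: 1>0, V: 3>0.
B vs E: I: 7>5, II: 7>6, III: 7>5, IV: 1>0, V: 3>1.
B strictly beats every other strategy against every opponent action, so it is strictly dominant.

B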